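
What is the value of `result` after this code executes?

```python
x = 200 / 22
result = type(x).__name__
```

x is float; result = 'float'

'float'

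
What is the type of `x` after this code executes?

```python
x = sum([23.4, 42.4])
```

sum() of floats returns float

float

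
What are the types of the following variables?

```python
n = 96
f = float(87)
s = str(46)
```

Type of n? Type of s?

n is assigned a bare integer (no decimal point), so it is an int; s is assigned the result of calling str(), which returns a str

int, str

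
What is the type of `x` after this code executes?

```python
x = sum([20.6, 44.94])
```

sum() of floats returns float

float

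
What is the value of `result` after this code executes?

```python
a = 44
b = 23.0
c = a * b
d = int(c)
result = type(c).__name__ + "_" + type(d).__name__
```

a is int; b is float; c is float; d is int; result = 'float_int'

'float_int'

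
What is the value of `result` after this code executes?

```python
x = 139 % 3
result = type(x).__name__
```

x is int; result = 'int'

'int'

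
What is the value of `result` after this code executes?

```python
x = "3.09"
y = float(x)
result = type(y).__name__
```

x is str; y is float; result = 'float'

'float'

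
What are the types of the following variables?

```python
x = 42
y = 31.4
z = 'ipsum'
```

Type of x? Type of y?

x is assigned a bare integer (no decimal point), so it is an int; y is assigned a number with a decimal point, so it is a float

int, float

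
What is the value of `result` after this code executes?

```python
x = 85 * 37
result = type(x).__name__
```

x is int; result = 'int'

'int'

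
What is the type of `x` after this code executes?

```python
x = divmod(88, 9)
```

divmod() returns tuple of (quotient, remainder)

tuple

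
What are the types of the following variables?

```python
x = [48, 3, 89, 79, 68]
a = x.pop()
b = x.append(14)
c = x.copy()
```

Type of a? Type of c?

pop() returns element; copy() returns list

int, list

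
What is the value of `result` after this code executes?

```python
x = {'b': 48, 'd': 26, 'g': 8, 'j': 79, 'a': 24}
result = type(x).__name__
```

x is dict; result = 'dict'

'dict'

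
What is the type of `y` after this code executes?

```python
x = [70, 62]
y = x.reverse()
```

list.reverse() returns None

NoneType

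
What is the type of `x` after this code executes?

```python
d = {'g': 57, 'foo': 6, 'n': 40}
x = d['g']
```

Accessing dict[str, int] with str key returns int

int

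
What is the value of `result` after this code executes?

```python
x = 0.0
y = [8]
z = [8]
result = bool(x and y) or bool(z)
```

x = 0.0; y = [8]; z = [8]; result = True

True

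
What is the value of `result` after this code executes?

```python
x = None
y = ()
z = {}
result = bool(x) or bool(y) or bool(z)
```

x = None; y = (); z = {}; result = False

False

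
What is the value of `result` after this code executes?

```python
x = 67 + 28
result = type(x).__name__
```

x is int; result = 'int'

'int'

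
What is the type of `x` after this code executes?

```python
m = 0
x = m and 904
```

'and' returns first falsy value (0 is int)

int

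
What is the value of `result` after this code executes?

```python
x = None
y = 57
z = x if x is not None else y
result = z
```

x = None; y = 57; z = 57; result = 57

57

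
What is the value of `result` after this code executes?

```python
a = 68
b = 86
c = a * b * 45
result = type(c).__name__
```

a is int; b is int; c is int; result = 'int'

'int'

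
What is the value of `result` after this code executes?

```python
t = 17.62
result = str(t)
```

t = 17.62; result = '17.62'

'17.62'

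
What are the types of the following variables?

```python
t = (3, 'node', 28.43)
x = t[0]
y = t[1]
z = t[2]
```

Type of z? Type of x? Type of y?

tuple[2] is float; tuple[0] is int; tuple[1] is str

float, int, str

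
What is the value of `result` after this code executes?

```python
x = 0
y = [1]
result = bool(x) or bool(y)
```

x = 0; y = [1]; result = True

True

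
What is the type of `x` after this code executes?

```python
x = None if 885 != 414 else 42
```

885 != 414 is True, so the if branch is taken

NoneType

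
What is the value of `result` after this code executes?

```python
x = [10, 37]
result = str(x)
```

x = [10, 37]; result = '[10, 37]'

'[10, 37]'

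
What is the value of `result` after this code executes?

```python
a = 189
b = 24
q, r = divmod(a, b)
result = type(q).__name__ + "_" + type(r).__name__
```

a is int; b is int; q is int; r is int; result = 'int_int'

'int_int'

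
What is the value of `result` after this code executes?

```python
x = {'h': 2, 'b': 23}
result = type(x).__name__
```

x is dict; result = 'dict'

'dict'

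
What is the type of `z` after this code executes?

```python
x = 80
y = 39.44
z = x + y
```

int + float = float

float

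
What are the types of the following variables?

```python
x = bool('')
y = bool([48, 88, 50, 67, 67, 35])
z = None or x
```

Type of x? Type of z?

bool() returns bool; None or bool returns the bool

bool, bool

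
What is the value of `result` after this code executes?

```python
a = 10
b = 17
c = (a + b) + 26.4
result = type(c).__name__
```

a is int; b is int; c is float; result = 'float'

'float'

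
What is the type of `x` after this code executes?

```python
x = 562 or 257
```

'or' returns first truthy value (int)

int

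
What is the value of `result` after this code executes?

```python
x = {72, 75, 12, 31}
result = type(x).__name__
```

x is set; result = 'set'

'set'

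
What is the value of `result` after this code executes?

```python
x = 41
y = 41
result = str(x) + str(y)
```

x = 41; y = 41; result = '4141'

'4141'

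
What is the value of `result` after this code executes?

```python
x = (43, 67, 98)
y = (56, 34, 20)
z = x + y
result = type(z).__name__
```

x is tuple; y is tuple; z is tuple; result = 'tuple'

'tuple'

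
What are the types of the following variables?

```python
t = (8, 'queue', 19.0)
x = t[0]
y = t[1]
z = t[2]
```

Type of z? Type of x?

tuple[2] is float; tuple[0] is int

float, int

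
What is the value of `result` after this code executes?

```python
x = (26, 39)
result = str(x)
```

x = (26, 39); result = '(26, 39)'

'(26, 39)'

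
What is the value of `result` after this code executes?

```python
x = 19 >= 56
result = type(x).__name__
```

x is bool; result = 'bool'

'bool'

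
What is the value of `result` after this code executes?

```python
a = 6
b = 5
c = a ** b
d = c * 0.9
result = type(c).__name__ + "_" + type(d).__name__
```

a is int; b is int; c is int; d is float; result = 'int_float'

'int_float'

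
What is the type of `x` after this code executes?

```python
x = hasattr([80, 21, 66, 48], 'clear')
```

hasattr() returns bool

bool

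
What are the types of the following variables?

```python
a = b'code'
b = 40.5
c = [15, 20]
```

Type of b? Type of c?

b is assigned a number with a decimal point, so it is a float; c is assigned a list literal (square brackets)

float, list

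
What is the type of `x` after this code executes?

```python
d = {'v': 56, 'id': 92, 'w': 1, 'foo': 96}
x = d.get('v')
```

dict.get() returns value type when found

int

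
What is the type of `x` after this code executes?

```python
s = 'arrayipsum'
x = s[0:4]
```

Slicing a str returns str

str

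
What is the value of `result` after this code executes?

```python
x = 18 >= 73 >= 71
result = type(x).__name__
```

x is bool; result = 'bool'

'bool'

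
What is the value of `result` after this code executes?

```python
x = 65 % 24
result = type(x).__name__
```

x is int; result = 'int'

'int'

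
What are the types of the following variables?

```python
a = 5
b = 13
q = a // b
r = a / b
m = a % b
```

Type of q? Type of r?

// returns int; / returns float

int, float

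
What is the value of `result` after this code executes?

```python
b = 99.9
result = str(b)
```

b = 99.9; result = '99.9'

'99.9'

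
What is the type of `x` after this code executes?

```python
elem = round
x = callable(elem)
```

callable() returns bool

bool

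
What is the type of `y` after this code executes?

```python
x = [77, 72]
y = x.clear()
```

list.clear() returns None

NoneType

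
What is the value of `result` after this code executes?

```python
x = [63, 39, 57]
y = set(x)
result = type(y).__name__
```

x is list; y is set; result = 'set'

'set'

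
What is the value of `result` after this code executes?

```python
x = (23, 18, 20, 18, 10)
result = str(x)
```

x = (23, 18, 20, 18, 10); result = '(23, 18, 20, 18, 10)'

'(23, 18, 20, 18, 10)'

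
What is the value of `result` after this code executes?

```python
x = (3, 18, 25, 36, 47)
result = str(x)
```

x = (3, 18, 25, 36, 47); result = '(3, 18, 25, 36, 47)'

'(3, 18, 25, 36, 47)'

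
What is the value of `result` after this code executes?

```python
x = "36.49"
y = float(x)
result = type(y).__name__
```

x is str; y is float; result = 'float'

'float'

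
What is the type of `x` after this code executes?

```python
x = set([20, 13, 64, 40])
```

set() constructor returns set

set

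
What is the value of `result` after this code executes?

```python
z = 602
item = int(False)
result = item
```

z = 602; item = 0; result = 0

0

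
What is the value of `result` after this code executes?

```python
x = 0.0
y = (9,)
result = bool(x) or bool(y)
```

x = 0.0; y = (9,); result = True

True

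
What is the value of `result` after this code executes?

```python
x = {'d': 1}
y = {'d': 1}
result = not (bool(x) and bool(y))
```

x = {'d': 1}; y = {'d': 1}; result = False

False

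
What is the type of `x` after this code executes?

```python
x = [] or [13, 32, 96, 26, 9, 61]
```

'or' returns first truthy value (list)

list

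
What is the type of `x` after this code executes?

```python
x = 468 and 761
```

'and' with truthy values returns last operand (int)

int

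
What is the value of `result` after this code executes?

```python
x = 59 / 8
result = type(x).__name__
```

x is float; result = 'float'

'float'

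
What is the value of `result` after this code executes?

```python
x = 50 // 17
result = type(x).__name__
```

x is int; result = 'int'

'int'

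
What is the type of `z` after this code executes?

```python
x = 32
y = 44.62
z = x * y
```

int * float = float

float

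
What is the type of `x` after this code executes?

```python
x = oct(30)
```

oct() returns str representation

str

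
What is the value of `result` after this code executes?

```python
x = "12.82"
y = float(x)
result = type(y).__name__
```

x is str; y is float; result = 'float'

'float'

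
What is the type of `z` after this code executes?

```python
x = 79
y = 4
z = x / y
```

int / int = float

float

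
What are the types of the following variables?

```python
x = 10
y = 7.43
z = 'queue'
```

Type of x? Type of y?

x is assigned a bare integer (no decimal point), so it is an int; y is assigned a number with a decimal point, so it is a float

int, float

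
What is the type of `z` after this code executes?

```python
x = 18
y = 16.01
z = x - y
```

int - float = float

float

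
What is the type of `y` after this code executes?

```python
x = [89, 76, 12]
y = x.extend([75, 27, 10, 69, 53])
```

list.extend() returns None

NoneType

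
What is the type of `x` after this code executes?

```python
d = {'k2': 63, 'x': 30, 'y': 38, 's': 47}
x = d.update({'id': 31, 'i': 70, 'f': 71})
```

dict.update() returns None

NoneType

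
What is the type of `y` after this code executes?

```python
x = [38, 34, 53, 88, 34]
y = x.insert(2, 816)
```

list.insert() returns None

NoneType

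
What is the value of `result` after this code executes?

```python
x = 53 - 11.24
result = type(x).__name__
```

x is float; result = 'float'

'float'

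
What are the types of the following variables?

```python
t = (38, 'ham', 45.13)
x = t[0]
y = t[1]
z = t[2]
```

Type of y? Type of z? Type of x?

tuple[1] is str; tuple[2] is float; tuple[0] is int

str, float, int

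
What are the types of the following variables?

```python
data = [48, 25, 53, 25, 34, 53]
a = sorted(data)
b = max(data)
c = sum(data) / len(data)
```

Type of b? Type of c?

max of ints returns int; int / int = float

int, float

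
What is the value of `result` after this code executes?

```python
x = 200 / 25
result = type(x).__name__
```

x is float; result = 'float'

'float'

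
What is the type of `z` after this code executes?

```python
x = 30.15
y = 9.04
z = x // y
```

float // float = float

float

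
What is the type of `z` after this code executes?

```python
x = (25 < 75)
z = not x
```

'not' returns bool

bool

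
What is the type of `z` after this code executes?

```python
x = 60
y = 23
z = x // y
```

int // int = int

int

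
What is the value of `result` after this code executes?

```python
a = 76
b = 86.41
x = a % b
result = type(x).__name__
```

a is int; b is float; x is float; result = 'float'

'float'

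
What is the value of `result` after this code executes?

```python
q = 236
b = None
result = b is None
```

q = 236; b = None; result = True

True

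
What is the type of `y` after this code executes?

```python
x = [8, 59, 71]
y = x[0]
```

Indexing list[int] returns int

int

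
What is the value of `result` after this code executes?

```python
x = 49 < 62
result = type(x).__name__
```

x is bool; result = 'bool'

'bool'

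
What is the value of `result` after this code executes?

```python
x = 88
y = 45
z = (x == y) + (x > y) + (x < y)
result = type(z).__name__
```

x is int; y is int; z is int; result = 'int'

'int'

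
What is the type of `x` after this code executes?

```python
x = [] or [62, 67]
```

'or' returns first truthy value (list)

list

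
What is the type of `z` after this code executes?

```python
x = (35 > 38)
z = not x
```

'not' returns bool

bool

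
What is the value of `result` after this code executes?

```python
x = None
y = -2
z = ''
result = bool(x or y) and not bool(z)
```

x = None; y = -2; z = ''; result = True

True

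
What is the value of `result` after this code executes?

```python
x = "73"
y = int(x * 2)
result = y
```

x = '73'; y = 7373; result = 7373

7373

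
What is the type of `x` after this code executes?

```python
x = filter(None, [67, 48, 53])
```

filter() returns a filter object

filter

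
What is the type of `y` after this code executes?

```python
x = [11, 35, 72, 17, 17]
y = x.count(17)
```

list.count() returns int

int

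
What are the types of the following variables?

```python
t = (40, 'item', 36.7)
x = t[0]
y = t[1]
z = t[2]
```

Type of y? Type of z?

tuple[1] is str; tuple[2] is float

str, float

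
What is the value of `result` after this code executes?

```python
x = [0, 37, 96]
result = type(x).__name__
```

x is list; result = 'list'

'list'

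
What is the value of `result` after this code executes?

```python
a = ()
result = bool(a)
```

a = (); result = False

False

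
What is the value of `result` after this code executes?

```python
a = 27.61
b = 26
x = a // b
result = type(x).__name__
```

a is float; b is int; x is float; result = 'float'

'float'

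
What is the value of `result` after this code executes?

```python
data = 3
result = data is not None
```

data = 3; result = True

True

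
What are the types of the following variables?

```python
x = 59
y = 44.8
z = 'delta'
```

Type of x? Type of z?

x is assigned a bare integer (no decimal point), so it is an int; z is assigned a quoted string literal, so it is a str

int, str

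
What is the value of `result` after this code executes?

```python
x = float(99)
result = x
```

x = 99.0; result = 99.0

99.0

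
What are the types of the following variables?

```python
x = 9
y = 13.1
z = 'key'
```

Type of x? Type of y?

x is assigned a bare integer (no decimal point), so it is an int; y is assigned a number with a decimal point, so it is a float

int, float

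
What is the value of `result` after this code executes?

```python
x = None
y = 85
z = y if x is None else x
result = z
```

x = None; y = 85; z = 85; result = 85

85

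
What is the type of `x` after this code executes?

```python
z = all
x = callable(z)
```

callable() returns bool

bool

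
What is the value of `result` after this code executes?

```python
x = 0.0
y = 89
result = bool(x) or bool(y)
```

x = 0.0; y = 89; result = True

True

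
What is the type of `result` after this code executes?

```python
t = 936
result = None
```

None has type NoneType

NoneType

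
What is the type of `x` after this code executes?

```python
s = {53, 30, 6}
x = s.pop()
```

Popping from set[int] returns int

int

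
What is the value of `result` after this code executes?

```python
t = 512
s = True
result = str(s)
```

t = 512; s = True; result = 'True'

'True'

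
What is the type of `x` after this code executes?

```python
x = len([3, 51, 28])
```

len() always returns int

int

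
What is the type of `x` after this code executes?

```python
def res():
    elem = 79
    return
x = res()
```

Bare return returns None

NoneType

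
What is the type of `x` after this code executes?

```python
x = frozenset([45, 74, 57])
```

frozenset() returns frozenset

frozenset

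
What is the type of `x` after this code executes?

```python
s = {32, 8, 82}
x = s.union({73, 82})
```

set.union() returns a new set

set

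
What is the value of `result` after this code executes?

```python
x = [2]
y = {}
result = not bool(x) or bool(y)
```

x = [2]; y = {}; result = False

False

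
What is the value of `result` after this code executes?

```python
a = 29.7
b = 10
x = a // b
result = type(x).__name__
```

a is float; b is int; x is float; result = 'float'

'float'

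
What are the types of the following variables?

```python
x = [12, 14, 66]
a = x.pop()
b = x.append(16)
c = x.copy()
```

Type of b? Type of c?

append() returns None; copy() returns list

NoneType, list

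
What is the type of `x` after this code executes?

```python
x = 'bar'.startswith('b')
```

str.startswith() returns bool

bool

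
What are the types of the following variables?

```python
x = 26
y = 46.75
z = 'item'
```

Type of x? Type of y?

x is assigned a bare integer (no decimal point), so it is an int; y is assigned a number with a decimal point, so it is a float

int, float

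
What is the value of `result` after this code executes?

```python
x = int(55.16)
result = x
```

x = 55; result = 55

55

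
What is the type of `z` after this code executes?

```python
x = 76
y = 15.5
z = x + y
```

int + float = float

float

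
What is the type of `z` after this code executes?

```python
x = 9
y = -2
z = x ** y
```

int ** negative = float

float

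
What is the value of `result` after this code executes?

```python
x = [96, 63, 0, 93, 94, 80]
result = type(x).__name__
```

x is list; result = 'list'

'list'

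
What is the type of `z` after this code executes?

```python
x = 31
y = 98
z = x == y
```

Equality comparison returns bool

bool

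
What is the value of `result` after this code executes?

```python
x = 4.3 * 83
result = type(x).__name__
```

x is float; result = 'float'

'float'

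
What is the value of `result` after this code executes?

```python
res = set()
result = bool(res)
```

res = set(); result = False

False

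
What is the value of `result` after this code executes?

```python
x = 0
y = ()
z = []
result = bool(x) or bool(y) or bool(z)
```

x = 0; y = (); z = []; result = False

False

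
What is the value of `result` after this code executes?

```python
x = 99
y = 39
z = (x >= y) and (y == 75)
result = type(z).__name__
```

x is int; y is int; z is bool; result = 'bool'

'bool'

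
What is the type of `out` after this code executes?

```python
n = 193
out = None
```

None has type NoneType

NoneType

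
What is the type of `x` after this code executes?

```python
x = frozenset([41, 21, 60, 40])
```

frozenset() returns frozenset

frozenset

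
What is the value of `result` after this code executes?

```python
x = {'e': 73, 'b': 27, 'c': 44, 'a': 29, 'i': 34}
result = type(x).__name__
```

x is dict; result = 'dict'

'dict'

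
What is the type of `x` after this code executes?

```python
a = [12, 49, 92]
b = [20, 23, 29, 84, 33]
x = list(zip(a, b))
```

list(zip()) returns a list of tuples

list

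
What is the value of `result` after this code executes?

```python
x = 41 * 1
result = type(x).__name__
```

x is int; result = 'int'

'int'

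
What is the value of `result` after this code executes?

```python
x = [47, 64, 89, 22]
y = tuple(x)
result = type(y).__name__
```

x is list; y is tuple; result = 'tuple'

'tuple'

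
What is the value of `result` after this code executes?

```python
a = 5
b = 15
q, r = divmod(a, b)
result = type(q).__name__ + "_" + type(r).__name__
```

a is int; b is int; q is int; r is int; result = 'int_int'

'int_int'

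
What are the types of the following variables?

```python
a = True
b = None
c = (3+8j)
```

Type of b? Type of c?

b is assigned None, whose type is NoneType; c is assigned (3+8j), an int plus an imaginary literal (j suffix), which evaluates to complex

NoneType, complex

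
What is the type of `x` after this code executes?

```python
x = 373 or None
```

'or' returns first truthy value

int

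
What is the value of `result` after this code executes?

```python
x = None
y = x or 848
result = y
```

x = None; y = 848; result = 848

848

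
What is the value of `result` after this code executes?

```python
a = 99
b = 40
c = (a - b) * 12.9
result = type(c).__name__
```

a is int; b is int; c is float; result = 'float'

'float'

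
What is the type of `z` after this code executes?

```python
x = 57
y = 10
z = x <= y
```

Comparison returns bool

bool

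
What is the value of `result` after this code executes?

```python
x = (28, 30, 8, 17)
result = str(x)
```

x = (28, 30, 8, 17); result = '(28, 30, 8, 17)'

'(28, 30, 8, 17)'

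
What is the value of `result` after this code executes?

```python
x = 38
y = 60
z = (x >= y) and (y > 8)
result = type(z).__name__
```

x is int; y is int; z is bool; result = 'bool'

'bool'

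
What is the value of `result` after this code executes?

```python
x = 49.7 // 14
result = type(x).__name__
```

x is float; result = 'float'

'float'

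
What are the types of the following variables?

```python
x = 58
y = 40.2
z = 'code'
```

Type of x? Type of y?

x is assigned a bare integer (no decimal point), so it is an int; y is assigned a number with a decimal point, so it is a float

int, float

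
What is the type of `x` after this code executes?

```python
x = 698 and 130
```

'and' with truthy values returns last operand (int)

int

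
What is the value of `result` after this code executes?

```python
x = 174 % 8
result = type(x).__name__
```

x is int; result = 'int'

'int'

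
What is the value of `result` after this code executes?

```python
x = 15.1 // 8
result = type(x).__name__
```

x is float; result = 'float'

'float'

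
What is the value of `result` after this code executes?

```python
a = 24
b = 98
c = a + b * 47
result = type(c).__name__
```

a is int; b is int; c is int; result = 'int'

'int'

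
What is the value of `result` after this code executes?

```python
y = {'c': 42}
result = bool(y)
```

y = {'c': 42}; result = True

True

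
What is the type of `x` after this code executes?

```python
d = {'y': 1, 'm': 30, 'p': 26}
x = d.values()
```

.values() returns dict_values view

dict_values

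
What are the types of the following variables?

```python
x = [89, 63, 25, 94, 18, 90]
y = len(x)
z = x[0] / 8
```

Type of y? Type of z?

len() returns int; int / int = float

int, float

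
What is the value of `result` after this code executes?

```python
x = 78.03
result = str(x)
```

x = 78.03; result = '78.03'

'78.03'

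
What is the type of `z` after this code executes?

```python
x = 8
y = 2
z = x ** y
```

positive int ** positive int = int

int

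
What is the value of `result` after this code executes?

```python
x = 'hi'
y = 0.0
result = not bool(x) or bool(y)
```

x = 'hi'; y = 0.0; result = False

False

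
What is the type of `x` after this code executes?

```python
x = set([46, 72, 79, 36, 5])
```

set() constructor returns set

set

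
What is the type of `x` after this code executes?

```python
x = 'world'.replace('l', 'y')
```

str.replace() returns str

str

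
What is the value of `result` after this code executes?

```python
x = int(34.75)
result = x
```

x = 34; result = 34

34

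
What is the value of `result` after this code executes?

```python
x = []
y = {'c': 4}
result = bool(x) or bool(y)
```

x = []; y = {'c': 4}; result = True

True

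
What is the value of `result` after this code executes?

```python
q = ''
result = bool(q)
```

q = ''; result = False

False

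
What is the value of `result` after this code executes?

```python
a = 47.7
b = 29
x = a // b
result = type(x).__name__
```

a is float; b is int; x is float; result = 'float'

'float'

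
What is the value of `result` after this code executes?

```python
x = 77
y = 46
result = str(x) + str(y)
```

x = 77; y = 46; result = '7746'

'7746'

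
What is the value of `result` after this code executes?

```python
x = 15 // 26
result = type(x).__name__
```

x is int; result = 'int'

'int'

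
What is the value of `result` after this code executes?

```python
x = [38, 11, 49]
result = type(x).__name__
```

x is list; result = 'list'

'list'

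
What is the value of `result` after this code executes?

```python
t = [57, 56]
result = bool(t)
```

t = [57, 56]; result = True

True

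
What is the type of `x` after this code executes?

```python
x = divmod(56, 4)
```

divmod() returns tuple of (quotient, remainder)

tuple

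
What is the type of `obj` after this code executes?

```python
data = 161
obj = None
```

None has type NoneType

NoneType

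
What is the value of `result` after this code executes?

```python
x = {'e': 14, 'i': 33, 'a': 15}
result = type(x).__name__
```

x is dict; result = 'dict'

'dict'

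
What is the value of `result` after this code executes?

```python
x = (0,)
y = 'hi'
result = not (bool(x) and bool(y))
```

x = (0,); y = 'hi'; result = False

False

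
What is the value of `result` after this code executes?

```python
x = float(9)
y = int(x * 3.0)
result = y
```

x = 9.0; y = 27; result = 27

27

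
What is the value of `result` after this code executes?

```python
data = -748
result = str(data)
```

data = -748; result = '-748'

'-748'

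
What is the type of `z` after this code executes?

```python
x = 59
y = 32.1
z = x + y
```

int + float = float

float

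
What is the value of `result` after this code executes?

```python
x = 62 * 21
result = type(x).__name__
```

x is int; result = 'int'

'int'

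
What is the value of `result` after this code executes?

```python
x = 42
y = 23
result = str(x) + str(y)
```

x = 42; y = 23; result = '4223'

'4223'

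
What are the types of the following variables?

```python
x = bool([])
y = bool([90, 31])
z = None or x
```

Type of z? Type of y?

None or bool returns the bool; bool() returns bool

bool, bool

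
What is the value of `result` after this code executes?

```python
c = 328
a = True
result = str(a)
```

c = 328; a = True; result = 'True'

'True'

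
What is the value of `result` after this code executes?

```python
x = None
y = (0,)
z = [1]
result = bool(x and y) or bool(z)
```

x = None; y = (0,); z = [1]; result = True

True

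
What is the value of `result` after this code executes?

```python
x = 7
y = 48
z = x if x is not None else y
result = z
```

x = 7; y = 48; z = 7; result = 7

7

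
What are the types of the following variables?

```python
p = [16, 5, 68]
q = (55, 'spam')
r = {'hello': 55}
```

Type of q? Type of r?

q is assigned a tuple (parenthesized, comma-separated values); r is assigned a dict literal ({key: value})

tuple, dict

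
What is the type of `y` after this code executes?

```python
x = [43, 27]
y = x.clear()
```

list.clear() returns None

NoneType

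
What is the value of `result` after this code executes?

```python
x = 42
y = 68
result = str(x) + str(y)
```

x = 42; y = 68; result = '4268'

'4268'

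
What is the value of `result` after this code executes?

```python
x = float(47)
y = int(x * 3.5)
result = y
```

x = 47.0; y = 164; result = 164

164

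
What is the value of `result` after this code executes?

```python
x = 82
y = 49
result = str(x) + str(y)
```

x = 82; y = 49; result = '8249'

'8249'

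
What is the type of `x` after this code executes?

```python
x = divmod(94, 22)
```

divmod() returns tuple of (quotient, remainder)

tuple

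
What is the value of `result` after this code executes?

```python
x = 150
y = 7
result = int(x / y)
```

x = 150; y = 7; result = 21

21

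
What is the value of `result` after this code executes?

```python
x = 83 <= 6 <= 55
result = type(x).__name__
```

x is bool; result = 'bool'

'bool'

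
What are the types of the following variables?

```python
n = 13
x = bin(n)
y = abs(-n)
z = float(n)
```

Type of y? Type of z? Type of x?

abs() of int returns int; float() returns float; bin() returns str

int, float, str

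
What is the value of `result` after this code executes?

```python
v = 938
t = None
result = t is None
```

v = 938; t = None; result = True

True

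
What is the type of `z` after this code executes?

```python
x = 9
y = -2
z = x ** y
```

int ** negative = float

float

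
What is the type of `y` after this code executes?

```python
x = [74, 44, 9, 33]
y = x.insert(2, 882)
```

list.insert() returns None

NoneType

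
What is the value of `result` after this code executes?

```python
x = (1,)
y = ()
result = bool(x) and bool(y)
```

x = (1,); y = (); result = False

False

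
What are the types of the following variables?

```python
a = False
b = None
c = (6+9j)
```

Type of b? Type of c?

b is assigned None, whose type is NoneType; c is assigned (6+9j), an int plus an imaginary literal (j suffix), which evaluates to complex

NoneType, complex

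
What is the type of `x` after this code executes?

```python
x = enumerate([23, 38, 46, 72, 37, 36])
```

enumerate() returns an enumerate object

enumerate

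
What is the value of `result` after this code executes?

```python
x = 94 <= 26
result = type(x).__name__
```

x is bool; result = 'bool'

'bool'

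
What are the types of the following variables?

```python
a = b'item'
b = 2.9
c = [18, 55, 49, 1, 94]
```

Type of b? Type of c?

b is assigned a number with a decimal point, so it is a float; c is assigned a list literal (square brackets)

float, list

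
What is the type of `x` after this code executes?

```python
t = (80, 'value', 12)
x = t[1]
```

Index 1 of tuple is a str literal

str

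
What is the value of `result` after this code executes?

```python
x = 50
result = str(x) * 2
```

x = 50; result = '5050'

'5050'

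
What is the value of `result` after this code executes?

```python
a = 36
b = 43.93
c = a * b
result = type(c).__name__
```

a is int; b is float; c is float; result = 'float'

'float'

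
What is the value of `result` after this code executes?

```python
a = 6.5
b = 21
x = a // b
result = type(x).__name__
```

a is float; b is int; x is float; result = 'float'

'float'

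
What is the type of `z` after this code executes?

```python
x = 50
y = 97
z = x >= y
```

Comparison returns bool

bool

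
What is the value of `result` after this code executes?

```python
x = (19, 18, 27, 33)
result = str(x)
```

x = (19, 18, 27, 33); result = '(19, 18, 27, 33)'

'(19, 18, 27, 33)'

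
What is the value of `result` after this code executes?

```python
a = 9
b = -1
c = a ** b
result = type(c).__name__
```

a is int; b is int; c is float; result = 'float'

'float'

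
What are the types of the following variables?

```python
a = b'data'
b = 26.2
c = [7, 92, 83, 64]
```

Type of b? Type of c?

b is assigned a number with a decimal point, so it is a float; c is assigned a list literal (square brackets)

float, list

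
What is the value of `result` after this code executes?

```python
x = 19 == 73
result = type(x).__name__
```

x is bool; result = 'bool'

'bool'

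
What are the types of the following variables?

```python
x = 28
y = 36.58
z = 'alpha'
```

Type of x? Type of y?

x is assigned a bare integer (no decimal point), so it is an int; y is assigned a number with a decimal point, so it is a float

int, float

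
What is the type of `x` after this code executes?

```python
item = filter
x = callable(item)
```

callable() returns bool

bool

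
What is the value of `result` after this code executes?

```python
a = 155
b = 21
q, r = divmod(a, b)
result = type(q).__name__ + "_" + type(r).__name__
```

a is int; b is int; q is int; r is int; result = 'int_int'

'int_int'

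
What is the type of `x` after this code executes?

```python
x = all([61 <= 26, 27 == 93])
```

all() returns bool

bool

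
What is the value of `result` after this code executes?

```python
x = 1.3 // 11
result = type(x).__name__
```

x is float; result = 'float'

'float'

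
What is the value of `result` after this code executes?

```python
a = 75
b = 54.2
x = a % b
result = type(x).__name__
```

a is int; b is float; x is float; result = 'float'

'float'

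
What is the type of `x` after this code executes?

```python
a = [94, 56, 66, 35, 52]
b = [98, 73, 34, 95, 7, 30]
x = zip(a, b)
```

zip() returns a zip object

zip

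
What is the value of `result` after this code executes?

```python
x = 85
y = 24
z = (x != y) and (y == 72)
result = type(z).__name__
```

x is int; y is int; z is bool; result = 'bool'

'bool'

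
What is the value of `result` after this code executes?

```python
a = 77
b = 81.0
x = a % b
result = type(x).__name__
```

a is int; b is float; x is float; result = 'float'

'float'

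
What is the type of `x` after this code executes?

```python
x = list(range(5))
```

list(range()) returns list

list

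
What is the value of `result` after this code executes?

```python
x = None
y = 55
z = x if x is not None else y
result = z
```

x = None; y = 55; z = 55; result = 55

55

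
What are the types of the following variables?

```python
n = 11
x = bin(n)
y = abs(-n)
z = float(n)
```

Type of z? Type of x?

float() returns float; bin() returns str

float, str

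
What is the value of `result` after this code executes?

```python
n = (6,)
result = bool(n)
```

n = (6,); result = True

True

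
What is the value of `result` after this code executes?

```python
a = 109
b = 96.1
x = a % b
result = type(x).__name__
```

a is int; b is float; x is float; result = 'float'

'float'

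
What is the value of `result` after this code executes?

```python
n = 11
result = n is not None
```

n = 11; result = True

True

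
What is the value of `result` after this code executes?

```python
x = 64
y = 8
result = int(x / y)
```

x = 64; y = 8; result = 8

8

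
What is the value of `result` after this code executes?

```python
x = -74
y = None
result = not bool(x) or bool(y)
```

x = -74; y = None; result = False

False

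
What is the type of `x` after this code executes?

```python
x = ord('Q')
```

ord() returns int (code point)

int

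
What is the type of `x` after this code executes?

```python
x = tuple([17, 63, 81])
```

tuple() constructor returns tuple

tuple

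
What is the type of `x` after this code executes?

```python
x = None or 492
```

'or' with None returns the other truthy value

int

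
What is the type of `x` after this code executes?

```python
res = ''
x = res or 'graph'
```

'or' returns first truthy value (str)

str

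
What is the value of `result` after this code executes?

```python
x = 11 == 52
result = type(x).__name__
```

x is bool; result = 'bool'

'bool'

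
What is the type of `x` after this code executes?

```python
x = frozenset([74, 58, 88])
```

frozenset() returns frozenset

frozenset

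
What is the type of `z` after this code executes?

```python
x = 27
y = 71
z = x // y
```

int // int = int

int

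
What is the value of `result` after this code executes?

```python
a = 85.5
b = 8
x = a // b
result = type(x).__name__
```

a is float; b is int; x is float; result = 'float'

'float'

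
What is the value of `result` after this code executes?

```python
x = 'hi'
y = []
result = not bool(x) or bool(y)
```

x = 'hi'; y = []; result = False

False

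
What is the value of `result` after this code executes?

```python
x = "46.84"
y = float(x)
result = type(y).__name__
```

x is str; y is float; result = 'float'

'float'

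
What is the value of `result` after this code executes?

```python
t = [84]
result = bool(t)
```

t = [84]; result = True

True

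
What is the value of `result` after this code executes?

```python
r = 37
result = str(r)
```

r = 37; result = '37'

'37'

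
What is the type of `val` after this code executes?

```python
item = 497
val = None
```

None has type NoneType

NoneType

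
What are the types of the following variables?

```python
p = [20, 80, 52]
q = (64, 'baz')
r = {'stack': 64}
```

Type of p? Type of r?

p is assigned a list literal (square brackets); r is assigned a dict literal ({key: value})

list, dict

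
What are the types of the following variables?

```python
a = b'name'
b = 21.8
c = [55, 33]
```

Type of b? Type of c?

b is assigned a number with a decimal point, so it is a float; c is assigned a list literal (square brackets)

float, list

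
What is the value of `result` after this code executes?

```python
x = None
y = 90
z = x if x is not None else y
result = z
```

x = None; y = 90; z = 90; result = 90

90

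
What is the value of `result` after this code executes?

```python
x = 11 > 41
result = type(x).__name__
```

x is bool; result = 'bool'

'bool'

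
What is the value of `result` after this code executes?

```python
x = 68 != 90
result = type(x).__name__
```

x is bool; result = 'bool'

'bool'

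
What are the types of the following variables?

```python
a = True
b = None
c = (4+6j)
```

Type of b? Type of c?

b is assigned None, whose type is NoneType; c is assigned (4+6j), an int plus an imaginary literal (j suffix), which evaluates to complex

NoneType, complex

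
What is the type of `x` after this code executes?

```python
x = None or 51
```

'or' with None returns the other truthy value

int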